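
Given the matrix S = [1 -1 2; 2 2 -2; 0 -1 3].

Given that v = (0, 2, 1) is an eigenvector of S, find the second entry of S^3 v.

First find the eigenvalue: Sv = (0, 2, 1) = 1·(0, 2, 1), so λ = 1.
Then S^3 v = λ^3·v = 1^3·(0, 2, 1) = 1·(0, 2, 1) = (0, 2, 1).

2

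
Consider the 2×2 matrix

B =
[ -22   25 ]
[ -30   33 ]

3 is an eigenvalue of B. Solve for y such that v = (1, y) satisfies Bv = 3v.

We need (B - 3I)v = 0.
B - 3I = [[-25, 25], [-30, 30]].
Row 1: (-25)·1 + (25)·y = 0
Row 2: (-30)·1 + (30)·y = 0
Solving gives y = 1.
Check: B·(1, 1) = (3, 3) = 3·(1, 1).

1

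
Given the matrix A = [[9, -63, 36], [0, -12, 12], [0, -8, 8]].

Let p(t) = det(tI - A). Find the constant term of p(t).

0

p(t) = t^3 - 5t^2 - 36t.
The constant term is 0.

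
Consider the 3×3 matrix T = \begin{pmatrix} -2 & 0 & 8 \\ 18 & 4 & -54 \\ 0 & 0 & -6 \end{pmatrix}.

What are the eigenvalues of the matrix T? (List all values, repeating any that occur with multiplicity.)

Set up det(sI - T) = 0.
Cofactor expansion gives p(s) = s^3 + 4s^2 - 20s - 48.
Try s = -6: p(-6) = 0, so -6 is a root.
Factor out (s + 6): p(s) = (s + 6)·(s^2 - 2s - 8).
The quadratic factors as (s + 2)·(s - 4).
Eigenvalues: -6, -2, 4.

-6, -2, 4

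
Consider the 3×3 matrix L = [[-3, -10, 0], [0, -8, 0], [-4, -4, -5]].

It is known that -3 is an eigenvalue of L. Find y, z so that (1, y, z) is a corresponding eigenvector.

0, -2

We need (L + 3I)v = 0.
L + 3I = [[0, -10, 0], [0, -5, 0], [-4, -4, -2]].
Row 1: (0)·1 + (-10)·y + (0)·z = 0
Row 2: (0)·1 + (-5)·y + (0)·z = 0
Row 3: (-4)·1 + (-4)·y + (-2)·z = 0
Solving gives y = 0, z = -2.
Check: L·(1, 0, -2) = (-3, 0, 6) = -3·(1, 0, -2).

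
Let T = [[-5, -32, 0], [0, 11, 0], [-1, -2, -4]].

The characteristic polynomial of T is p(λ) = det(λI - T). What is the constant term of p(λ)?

p(λ) = λ^3 - 2λ^2 - 79λ - 220.
The constant term is -220.

-220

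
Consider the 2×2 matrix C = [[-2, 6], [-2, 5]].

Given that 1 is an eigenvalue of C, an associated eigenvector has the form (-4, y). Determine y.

We need (C - 1I)v = 0.
C - 1I = [[-3, 6], [-2, 4]].
Row 1: (-3)·-4 + (6)·y = 0
Row 2: (-2)·-4 + (4)·y = 0
Solving gives y = -2.
Check: C·(-4, -2) = (-4, -2) = 1·(-4, -2).

-2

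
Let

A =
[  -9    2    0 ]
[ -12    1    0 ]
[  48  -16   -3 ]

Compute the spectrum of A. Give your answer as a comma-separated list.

Compute the characteristic polynomial p(r) = det(rI - A).
Expanding the 3×3 determinant: p(r) = r^3 + 11r^2 + 39r + 45.
Since p(-3) = 0, r = -3 is a root.
Factor out (r + 3): p(r) = (r + 3)·(r^2 + 8r + 15).
The quadratic factors as (r + 5)·(r + 3).
Eigenvalues: -5, -3, -3.

-5, -3, -3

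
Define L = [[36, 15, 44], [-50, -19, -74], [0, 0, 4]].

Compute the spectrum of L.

4, 6, 11

Set up det(sI - L) = 0.
Cofactor expansion gives p(s) = s^3 - 21s^2 + 134s - 264.
Try s = 4: p(4) = 0, so 4 is a root.
Factor out (s - 4): p(s) = (s - 4)·(s^2 - 17s + 66).
The quadratic factors as (s - 6)·(s - 11).
Eigenvalues: 4, 6, 11.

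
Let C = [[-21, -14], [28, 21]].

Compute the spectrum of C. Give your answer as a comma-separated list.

-7, 7

det(C - tI) = (-21 - t)(21 - t) - (-14)·(28) = t^2 - 49.
This factors as (t + 7)·(t - 7) = 0.
Eigenvalues: -7, 7.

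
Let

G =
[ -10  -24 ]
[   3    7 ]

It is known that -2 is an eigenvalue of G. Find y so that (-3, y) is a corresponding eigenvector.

We need (G + 2I)v = 0.
G + 2I = [[-8, -24], [3, 9]].
Row 1: (-8)·-3 + (-24)·y = 0
Row 2: (3)·-3 + (9)·y = 0
Solving gives y = 1.
Check: G·(-3, 1) = (6, -2) = -2·(-3, 1).

1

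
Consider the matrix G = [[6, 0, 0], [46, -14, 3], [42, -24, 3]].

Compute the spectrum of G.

-6, -5, 6

The characteristic polynomial is p(μ) = det(μI - G).
Expanding the 3×3 determinant: p(μ) = μ^3 + 5μ^2 - 36μ - 180.
Rational-root test: μ = -5 gives p(-5) = 0.
Dividing by (μ + 5) leaves μ^2 - 36.
The quadratic factors as (μ + 6)·(μ - 6).
Eigenvalues: -6, -5, 6.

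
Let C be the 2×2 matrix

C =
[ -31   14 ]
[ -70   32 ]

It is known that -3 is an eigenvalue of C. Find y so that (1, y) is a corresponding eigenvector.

We need (C + 3I)v = 0.
C + 3I = [[-28, 14], [-70, 35]].
Row 1: (-28)·1 + (14)·y = 0
Row 2: (-70)·1 + (35)·y = 0
Solving gives y = 2.
Check: C·(1, 2) = (-3, -6) = -3·(1, 2).

2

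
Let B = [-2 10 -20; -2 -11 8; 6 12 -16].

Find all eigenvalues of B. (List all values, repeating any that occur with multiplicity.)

-12, -10, -7

Compute the characteristic polynomial p(s) = det(sI - B).
Expanding the 3×3 determinant: p(s) = s^3 + 29s^2 + 274s + 840.
Try s = -12: p(-12) = 0, so -12 is a root.
Factor out (s + 12): p(s) = (s + 12)·(s^2 + 17s + 70).
The quadratic factors as (s + 10)·(s + 7).
Eigenvalues: -12, -10, -7.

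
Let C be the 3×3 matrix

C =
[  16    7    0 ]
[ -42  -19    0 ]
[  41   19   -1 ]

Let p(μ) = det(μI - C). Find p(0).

-10

p(0) = det(0·I − C) = det(−C) = (−1)^3·det(C).
det(C) = 10, so p(0) = -10.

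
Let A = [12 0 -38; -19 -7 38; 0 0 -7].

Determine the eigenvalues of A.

-7, -7, 12

The characteristic polynomial is p(t) = det(tI - A).
Expanding along the first row, p(t) = t^3 + 2t^2 - 119t - 588.
Since p(-7) = 0, t = -7 is a root.
Factor out (t + 7): p(t) = (t + 7)·(t^2 - 5t - 84).
The quadratic factors as (t + 7)·(t - 12).
Eigenvalues: -7, -7, 12.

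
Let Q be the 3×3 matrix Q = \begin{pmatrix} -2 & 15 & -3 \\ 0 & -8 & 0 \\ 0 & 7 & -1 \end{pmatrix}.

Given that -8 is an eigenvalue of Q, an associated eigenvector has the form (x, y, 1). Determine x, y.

We need (Q + 8I)v = 0.
Q + 8I = [[6, 15, -3], [0, 0, 0], [0, 7, 7]].
Row 1: (6)·x + (15)·y + (-3)·1 = 0
Row 2: (0)·x + (0)·y + (0)·1 = 0
Row 3: (0)·x + (7)·y + (7)·1 = 0
Solving gives x = 3, y = -1.
Check: Q·(3, -1, 1) = (-24, 8, -8) = -8·(3, -1, 1).

3, -1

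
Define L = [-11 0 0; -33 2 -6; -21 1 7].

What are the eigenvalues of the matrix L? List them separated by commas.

-11, 4, 5

Set up det(λI - L) = 0.
Cofactor expansion gives p(λ) = λ^3 + 2λ^2 - 79λ + 220.
Since p(4) = 0, λ = 4 is a root.
Dividing by (λ - 4) leaves λ^2 + 6λ - 55.
The quadratic factors as (λ + 11)·(λ - 5).
Eigenvalues: -11, 4, 5.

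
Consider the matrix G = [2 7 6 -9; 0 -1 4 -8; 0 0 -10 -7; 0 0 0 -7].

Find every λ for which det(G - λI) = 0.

G is upper triangular, so its eigenvalues are the diagonal entries.
Diagonal: 2, -1, -10, -7.

-10, -7, -1, 2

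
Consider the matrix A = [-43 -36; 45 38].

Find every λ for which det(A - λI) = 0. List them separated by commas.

det(A - μI) = (-43 - μ)(38 - μ) - (-36)·(45) = μ^2 + 5μ - 14.
This factors as (μ + 7)·(μ - 2) = 0.
Eigenvalues: -7, 2.

-7, 2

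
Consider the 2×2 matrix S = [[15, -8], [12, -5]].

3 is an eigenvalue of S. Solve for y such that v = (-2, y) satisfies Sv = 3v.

We need (S - 3I)v = 0.
S - 3I = [[12, -8], [12, -8]].
Row 1: (12)·-2 + (-8)·y = 0
Row 2: (12)·-2 + (-8)·y = 0
Solving gives y = -3.
Check: S·(-2, -3) = (-6, -9) = 3·(-2, -3).

-3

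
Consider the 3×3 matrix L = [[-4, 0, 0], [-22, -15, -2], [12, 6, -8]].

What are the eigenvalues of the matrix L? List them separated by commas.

-12, -11, -4

Compute the characteristic polynomial p(t) = det(tI - L).
Expanding along the first row, p(t) = t^3 + 27t^2 + 224t + 528.
Rational-root test: t = -11 gives p(-11) = 0.
Factor out (t + 11): p(t) = (t + 11)·(t^2 + 16t + 48).
The quadratic factors as (t + 12)·(t + 4).
Eigenvalues: -12, -11, -4.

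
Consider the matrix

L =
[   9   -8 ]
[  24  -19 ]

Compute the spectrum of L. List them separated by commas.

det(L - lambda·I) = (9 - lambda)(-19 - lambda) - (-8)·(24) = lambda^2 + 10·lambda + 21.
This factors as (lambda + 7)·(lambda + 3) = 0.
Eigenvalues: -7, -3.

-7, -3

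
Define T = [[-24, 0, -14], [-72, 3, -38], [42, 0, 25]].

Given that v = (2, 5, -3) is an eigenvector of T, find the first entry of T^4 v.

162

First find the eigenvalue: Tv = (-6, -15, 9) = -3·(2, 5, -3), so λ = -3.
Then T^4 v = λ^4·v = (-3)^4·(2, 5, -3) = 81·(2, 5, -3) = (162, 405, -243).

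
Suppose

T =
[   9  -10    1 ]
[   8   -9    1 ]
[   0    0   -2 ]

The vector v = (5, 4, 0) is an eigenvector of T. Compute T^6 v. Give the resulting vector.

First find the eigenvalue: Tv = (5, 4, 0) = 1·(5, 4, 0), so λ = 1.
Then T^6 v = λ^6·v = 1^6·(5, 4, 0) = 1·(5, 4, 0) = (5, 4, 0).

(5, 4, 0)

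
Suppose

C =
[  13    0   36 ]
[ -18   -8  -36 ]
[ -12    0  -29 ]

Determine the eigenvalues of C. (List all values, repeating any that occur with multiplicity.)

The characteristic polynomial is p(μ) = det(μI - C).
Cofactor expansion gives p(μ) = μ^3 + 24μ^2 + 183μ + 440.
Since p(-8) = 0, μ = -8 is a root.
Factor out (μ + 8): p(μ) = (μ + 8)·(μ^2 + 16μ + 55).
The quadratic factors as (μ + 11)·(μ + 5).
Eigenvalues: -11, -8, -5.

-11, -8, -5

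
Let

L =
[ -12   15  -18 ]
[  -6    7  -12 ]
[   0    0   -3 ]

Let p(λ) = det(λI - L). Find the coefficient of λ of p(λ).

p(λ) = λ^3 + 8λ^2 + 21λ + 18.
The coefficient of λ is 21.

21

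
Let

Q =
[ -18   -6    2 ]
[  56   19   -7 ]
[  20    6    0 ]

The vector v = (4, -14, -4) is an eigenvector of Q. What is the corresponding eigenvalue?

Compute Qv: Q·(4, -14, -4) = (4, -14, -4).
Since Qv = λv, compare component 1: 4 = λ·4, so λ = 1.

1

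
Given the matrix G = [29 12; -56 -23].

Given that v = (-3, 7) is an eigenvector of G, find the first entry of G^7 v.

First find the eigenvalue: Gv = (-3, 7) = 1·(-3, 7), so λ = 1.
Then G^7 v = λ^7·v = 1^7·(-3, 7) = 1·(-3, 7) = (-3, 7).

-3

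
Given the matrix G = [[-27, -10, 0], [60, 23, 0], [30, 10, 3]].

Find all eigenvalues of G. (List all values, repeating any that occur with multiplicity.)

Compute the characteristic polynomial p(t) = det(tI - G).
Expanding the 3×3 determinant: p(t) = t^3 + t^2 - 33t + 63.
Try t = 3: p(3) = 0, so 3 is a root.
Dividing by (t - 3) leaves t^2 + 4t - 21.
The quadratic factors as (t + 7)·(t - 3).
Eigenvalues: -7, 3, 3.

-7, 3, 3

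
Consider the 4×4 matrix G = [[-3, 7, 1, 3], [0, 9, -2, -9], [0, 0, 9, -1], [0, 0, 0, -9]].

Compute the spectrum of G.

-9, -3, 9, 9

G is upper triangular, so its eigenvalues are the diagonal entries.
Diagonal: -3, 9, 9, -9.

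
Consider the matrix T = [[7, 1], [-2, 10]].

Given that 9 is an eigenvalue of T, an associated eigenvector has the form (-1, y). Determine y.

-2

We need (T - 9I)v = 0.
T - 9I = [[-2, 1], [-2, 1]].
Row 1: (-2)·-1 + (1)·y = 0
Row 2: (-2)·-1 + (1)·y = 0
Solving gives y = -2.
Check: T·(-1, -2) = (-9, -18) = 9·(-1, -2).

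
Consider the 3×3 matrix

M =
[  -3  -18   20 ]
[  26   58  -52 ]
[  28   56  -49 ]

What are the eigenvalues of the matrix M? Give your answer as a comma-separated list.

-7, 6, 7

Set up det(λI - M) = 0.
Expanding the 3×3 determinant: p(λ) = λ^3 - 6λ^2 - 49λ + 294.
Since p(6) = 0, λ = 6 is a root.
Factor out (λ - 6): p(λ) = (λ - 6)·(λ^2 - 49).
The quadratic factors as (λ + 7)·(λ - 7).
Eigenvalues: -7, 6, 7.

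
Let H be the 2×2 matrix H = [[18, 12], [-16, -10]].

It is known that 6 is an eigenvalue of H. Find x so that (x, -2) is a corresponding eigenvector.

We need (H - 6I)v = 0.
H - 6I = [[12, 12], [-16, -16]].
Row 1: (12)·x + (12)·-2 = 0
Row 2: (-16)·x + (-16)·-2 = 0
Solving gives x = 2.
Check: H·(2, -2) = (12, -12) = 6·(2, -2).

2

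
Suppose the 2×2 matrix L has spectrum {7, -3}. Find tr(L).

trace(L) is the sum of the eigenvalues: (7) + (-3) = 4.

4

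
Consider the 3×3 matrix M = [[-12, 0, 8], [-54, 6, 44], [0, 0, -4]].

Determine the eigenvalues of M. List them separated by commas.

The characteristic polynomial is p(t) = det(tI - M).
Expanding the 3×3 determinant: p(t) = t^3 + 10t^2 - 48t - 288.
Rational-root test: t = -4 gives p(-4) = 0.
Factor out (t + 4): p(t) = (t + 4)·(t^2 + 6t - 72).
The quadratic factors as (t + 12)·(t - 6).
Eigenvalues: -12, -4, 6.

-12, -4, 6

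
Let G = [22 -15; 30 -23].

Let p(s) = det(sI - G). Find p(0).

-56

p(0) = det(0·I − G) = det(−G) = (−1)^2·det(G).
det(G) = -56, so p(0) = -56.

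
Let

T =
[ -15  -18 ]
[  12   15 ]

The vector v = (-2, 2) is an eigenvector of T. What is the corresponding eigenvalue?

3

Compute Tv: T·(-2, 2) = (-6, 6).
Since Tv = λv, compare component 1: -6 = λ·-2, so λ = 3.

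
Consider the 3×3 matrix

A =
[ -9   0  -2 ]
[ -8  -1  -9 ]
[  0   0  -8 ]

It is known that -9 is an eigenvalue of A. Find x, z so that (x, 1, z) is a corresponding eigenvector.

1, 0

We need (A + 9I)v = 0.
A + 9I = [[0, 0, -2], [-8, 8, -9], [0, 0, 1]].
Row 1: (0)·x + (0)·1 + (-2)·z = 0
Row 2: (-8)·x + (8)·1 + (-9)·z = 0
Row 3: (0)·x + (0)·1 + (1)·z = 0
Solving gives x = 1, z = 0.
Check: A·(1, 1, 0) = (-9, -9, 0) = -9·(1, 1, 0).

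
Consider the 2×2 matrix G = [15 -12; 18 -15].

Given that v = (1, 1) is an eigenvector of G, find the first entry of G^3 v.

First find the eigenvalue: Gv = (3, 3) = 3·(1, 1), so λ = 3.
Then G^3 v = λ^3·v = 3^3·(1, 1) = 27·(1, 1) = (27, 27).

27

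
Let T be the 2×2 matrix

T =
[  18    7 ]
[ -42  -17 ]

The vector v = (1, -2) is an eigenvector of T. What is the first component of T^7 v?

16384

First find the eigenvalue: Tv = (4, -8) = 4·(1, -2), so λ = 4.
Then T^7 v = λ^7·v = 4^7·(1, -2) = 16384·(1, -2) = (16384, -32768).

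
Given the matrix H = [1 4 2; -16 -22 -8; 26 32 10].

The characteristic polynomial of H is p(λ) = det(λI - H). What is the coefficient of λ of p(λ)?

p(λ) = λ^3 + 11λ^2 + 36λ + 36.
The coefficient of λ is 36.

36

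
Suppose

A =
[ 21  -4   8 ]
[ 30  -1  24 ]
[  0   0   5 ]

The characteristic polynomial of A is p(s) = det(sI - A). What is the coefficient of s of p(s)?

p(s) = s^3 - 25s^2 + 199s - 495.
The coefficient of s is 199.

199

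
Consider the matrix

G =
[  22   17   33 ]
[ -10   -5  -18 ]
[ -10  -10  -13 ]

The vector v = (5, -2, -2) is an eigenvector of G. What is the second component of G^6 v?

-128

First find the eigenvalue: Gv = (10, -4, -4) = 2·(5, -2, -2), so λ = 2.
Then G^6 v = λ^6·v = 2^6·(5, -2, -2) = 64·(5, -2, -2) = (320, -128, -128).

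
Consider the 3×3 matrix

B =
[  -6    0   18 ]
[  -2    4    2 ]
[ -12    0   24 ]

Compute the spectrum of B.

4, 6, 12

Set up det(rI - B) = 0.
Expanding along the first row, p(r) = r^3 - 22r^2 + 144r - 288.
Rational-root test: r = 4 gives p(4) = 0.
Dividing by (r - 4) leaves r^2 - 18r + 72.
The quadratic factors as (r - 6)·(r - 12).
Eigenvalues: 4, 6, 12.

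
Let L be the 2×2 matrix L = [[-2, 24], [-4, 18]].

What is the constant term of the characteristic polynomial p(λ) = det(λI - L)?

p(0) = det(0·I − L) = det(−L) = (−1)^2·det(L).
det(L) = 60, so p(0) = 60.

60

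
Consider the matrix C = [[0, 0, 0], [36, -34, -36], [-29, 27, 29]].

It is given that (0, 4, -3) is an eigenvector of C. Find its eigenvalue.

Compute Cv: C·(0, 4, -3) = (0, -28, 21).
Since Cv = λv, compare component 2: -28 = λ·4, so λ = -7.

-7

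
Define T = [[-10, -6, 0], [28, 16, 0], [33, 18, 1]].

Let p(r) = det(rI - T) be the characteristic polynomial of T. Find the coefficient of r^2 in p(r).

-7

The coefficient of r^2 of det(rI - T) is −trace(T).
trace(T) = (-10) + (16) + (1) = 7, so the coefficient is -7.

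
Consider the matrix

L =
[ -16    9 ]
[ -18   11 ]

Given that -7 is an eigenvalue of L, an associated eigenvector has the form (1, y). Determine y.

We need (L + 7I)v = 0.
L + 7I = [[-9, 9], [-18, 18]].
Row 1: (-9)·1 + (9)·y = 0
Row 2: (-18)·1 + (18)·y = 0
Solving gives y = 1.
Check: L·(1, 1) = (-7, -7) = -7·(1, 1).

1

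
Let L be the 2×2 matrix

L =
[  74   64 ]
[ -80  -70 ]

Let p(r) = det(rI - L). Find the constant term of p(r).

p(r) = r^2 - 4r - 60.
The constant term is -60.

-60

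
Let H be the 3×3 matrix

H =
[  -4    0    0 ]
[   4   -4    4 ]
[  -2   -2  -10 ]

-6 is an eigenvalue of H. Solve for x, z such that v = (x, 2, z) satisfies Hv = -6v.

We need (H + 6I)v = 0.
H + 6I = [[2, 0, 0], [4, 2, 4], [-2, -2, -4]].
Row 1: (2)·x + (0)·2 + (0)·z = 0
Row 2: (4)·x + (2)·2 + (4)·z = 0
Row 3: (-2)·x + (-2)·2 + (-4)·z = 0
Solving gives x = 0, z = -1.
Check: H·(0, 2, -1) = (0, -12, 6) = -6·(0, 2, -1).

0, -1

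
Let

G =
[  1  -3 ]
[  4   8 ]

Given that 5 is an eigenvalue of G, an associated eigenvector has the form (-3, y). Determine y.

4

We need (G - 5I)v = 0.
G - 5I = [[-4, -3], [4, 3]].
Row 1: (-4)·-3 + (-3)·y = 0
Row 2: (4)·-3 + (3)·y = 0
Solving gives y = 4.
Check: G·(-3, 4) = (-15, 20) = 5·(-3, 4).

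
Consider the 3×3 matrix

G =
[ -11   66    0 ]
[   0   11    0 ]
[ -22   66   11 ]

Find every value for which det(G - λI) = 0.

The characteristic polynomial is p(μ) = det(μI - G).
Expanding along the first row, p(μ) = μ^3 - 11μ^2 - 121μ + 1331.
Since p(-11) = 0, μ = -11 is a root.
Dividing by (μ + 11) leaves μ^2 - 22μ + 121.
The quadratic factor is (μ - 11)^2.
Eigenvalues: -11, 11, 11.

-11, 11, 11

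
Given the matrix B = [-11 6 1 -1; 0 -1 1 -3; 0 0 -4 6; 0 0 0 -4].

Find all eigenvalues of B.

B is upper triangular, so its eigenvalues are the diagonal entries.
Diagonal: -11, -1, -4, -4.

-11, -4, -4, -1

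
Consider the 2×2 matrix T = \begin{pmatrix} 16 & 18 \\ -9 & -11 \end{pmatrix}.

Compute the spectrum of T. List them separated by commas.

-2, 7

det(T - λI) = (16 - λ)(-11 - λ) - (18)·(-9) = λ^2 - 5λ - 14.
This factors as (λ + 2)·(λ - 7) = 0.
Eigenvalues: -2, 7.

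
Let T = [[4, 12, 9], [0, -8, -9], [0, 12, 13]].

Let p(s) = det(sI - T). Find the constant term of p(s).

-16

p(s) = s^3 - 9s^2 + 24s - 16.
The constant term is -16.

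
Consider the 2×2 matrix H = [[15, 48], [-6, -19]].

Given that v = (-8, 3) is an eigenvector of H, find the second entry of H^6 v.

First find the eigenvalue: Hv = (24, -9) = -3·(-8, 3), so λ = -3.
Then H^6 v = λ^6·v = (-3)^6·(-8, 3) = 729·(-8, 3) = (-5832, 2187).

2187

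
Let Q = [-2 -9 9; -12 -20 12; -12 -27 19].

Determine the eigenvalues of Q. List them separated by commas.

-8, -2, 7

Compute the characteristic polynomial p(λ) = det(λI - Q).
Expanding along the first row, p(λ) = λ^3 + 3λ^2 - 54λ - 112.
Since p(7) = 0, λ = 7 is a root.
Dividing by (λ - 7) leaves λ^2 + 10λ + 16.
The quadratic factors as (λ + 8)·(λ + 2).
Eigenvalues: -8, -2, 7.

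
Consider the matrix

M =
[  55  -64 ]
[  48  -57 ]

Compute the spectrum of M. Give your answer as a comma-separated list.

-9, 7

det(M - sI) = (55 - s)(-57 - s) - (-64)·(48) = s^2 + 2s - 63.
This factors as (s + 9)·(s - 7) = 0.
Eigenvalues: -9, 7.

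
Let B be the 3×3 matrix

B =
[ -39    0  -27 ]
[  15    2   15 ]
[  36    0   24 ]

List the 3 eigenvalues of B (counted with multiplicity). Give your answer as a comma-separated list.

Compute the characteristic polynomial p(λ) = det(λI - B).
Expanding along the first row, p(λ) = λ^3 + 13λ^2 + 6λ - 72.
Since p(-12) = 0, λ = -12 is a root.
Dividing by (λ + 12) leaves λ^2 + λ - 6.
The quadratic factors as (λ + 3)·(λ - 2).
Eigenvalues: -12, -3, 2.

-12, -3, 2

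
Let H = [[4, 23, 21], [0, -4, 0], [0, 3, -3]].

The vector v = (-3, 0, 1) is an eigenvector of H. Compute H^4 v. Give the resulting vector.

(-243, 0, 81)

First find the eigenvalue: Hv = (9, 0, -3) = -3·(-3, 0, 1), so λ = -3.
Then H^4 v = λ^4·v = (-3)^4·(-3, 0, 1) = 81·(-3, 0, 1) = (-243, 0, 81).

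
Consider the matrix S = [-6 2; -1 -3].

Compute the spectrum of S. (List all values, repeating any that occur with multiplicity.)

-5, -4

det(S - tI) = (-6 - t)(-3 - t) - (2)·(-1) = t^2 + 9t + 20.
This factors as (t + 5)·(t + 4) = 0.
Eigenvalues: -5, -4.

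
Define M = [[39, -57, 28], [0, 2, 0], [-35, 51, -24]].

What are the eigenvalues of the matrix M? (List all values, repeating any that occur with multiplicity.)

2, 4, 11

The characteristic polynomial is p(lambda) = det(lambda·I - M).
Expanding along the first row, p(lambda) = lambda^3 - 17·lambda^2 + 74·lambda - 88.
Rational-root test: lambda = 2 gives p(2) = 0.
Factor out (lambda - 2): p(lambda) = (lambda - 2)·(lambda^2 - 15·lambda + 44).
The quadratic factors as (lambda - 4)·(lambda - 11).
Eigenvalues: 2, 4, 11.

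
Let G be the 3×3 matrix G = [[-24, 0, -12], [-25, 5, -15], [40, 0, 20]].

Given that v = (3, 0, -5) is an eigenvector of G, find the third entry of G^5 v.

5120

First find the eigenvalue: Gv = (-12, 0, 20) = -4·(3, 0, -5), so λ = -4.
Then G^5 v = λ^5·v = (-4)^5·(3, 0, -5) = -1024·(3, 0, -5) = (-3072, 0, 5120).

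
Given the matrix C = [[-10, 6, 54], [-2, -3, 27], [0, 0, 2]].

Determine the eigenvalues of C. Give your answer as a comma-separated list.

The characteristic polynomial is p(λ) = det(λI - C).
Expanding the 3×3 determinant: p(λ) = λ^3 + 11λ^2 + 16λ - 84.
Since p(2) = 0, λ = 2 is a root.
Factor out (λ - 2): p(λ) = (λ - 2)·(λ^2 + 13λ + 42).
The quadratic factors as (λ + 7)·(λ + 6).
Eigenvalues: -7, -6, 2.

-7, -6, 2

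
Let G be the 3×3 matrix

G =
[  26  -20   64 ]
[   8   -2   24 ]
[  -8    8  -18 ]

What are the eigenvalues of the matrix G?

The characteristic polynomial is p(μ) = det(μI - G).
Expanding the 3×3 determinant: p(μ) = μ^3 - 6μ^2 - 4μ + 24.
Try μ = -2: p(-2) = 0, so -2 is a root.
Dividing by (μ + 2) leaves μ^2 - 8μ + 12.
The quadratic factors as (μ - 2)·(μ - 6).
Eigenvalues: -2, 2, 6.

-2, 2, 6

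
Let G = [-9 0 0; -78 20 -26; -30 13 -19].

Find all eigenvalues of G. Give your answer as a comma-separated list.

-9, -6, 7

Set up det(lambda·I - G) = 0.
Expanding the 3×3 determinant: p(lambda) = lambda^3 + 8·lambda^2 - 51·lambda - 378.
Try lambda = -6: p(-6) = 0, so -6 is a root.
Dividing by (lambda + 6) leaves lambda^2 + 2·lambda - 63.
The quadratic factors as (lambda + 9)·(lambda - 7).
Eigenvalues: -9, -6, 7.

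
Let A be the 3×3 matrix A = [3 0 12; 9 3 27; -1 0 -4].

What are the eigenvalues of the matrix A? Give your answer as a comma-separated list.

Set up det(μI - A) = 0.
Cofactor expansion gives p(μ) = μ^3 - 2μ^2 - 3μ.
Since p(0) = 0, μ = 0 is a root.
Dividing by μ leaves μ^2 - 2μ - 3.
The quadratic factors as (μ + 1)·(μ - 3).
Eigenvalues: -1, 0, 3.

-1, 0, 3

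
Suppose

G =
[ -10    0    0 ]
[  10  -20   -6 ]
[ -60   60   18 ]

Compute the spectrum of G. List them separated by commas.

Compute the characteristic polynomial p(r) = det(rI - G).
Expanding the 3×3 determinant: p(r) = r^3 + 12r^2 + 20r.
Rational-root test: r = -10 gives p(-10) = 0.
Dividing by (r + 10) leaves r^2 + 2r.
The quadratic factors as (r + 2)·r.
Eigenvalues: -10, -2, 0.

-10, -2, 0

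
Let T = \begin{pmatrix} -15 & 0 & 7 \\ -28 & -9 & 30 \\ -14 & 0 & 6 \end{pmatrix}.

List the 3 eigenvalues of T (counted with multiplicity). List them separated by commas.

-9, -8, -1

Set up det(sI - T) = 0.
Cofactor expansion gives p(s) = s^3 + 18s^2 + 89s + 72.
Try s = -1: p(-1) = 0, so -1 is a root.
Dividing by (s + 1) leaves s^2 + 17s + 72.
The quadratic factors as (s + 9)·(s + 8).
Eigenvalues: -9, -8, -1.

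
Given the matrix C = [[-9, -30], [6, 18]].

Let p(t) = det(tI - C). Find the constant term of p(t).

p(t) = t^2 - 9t + 18.
The constant term is 18.

18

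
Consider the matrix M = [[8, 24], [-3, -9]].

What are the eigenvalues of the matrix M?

det(M - lambda·I) = (8 - lambda)(-9 - lambda) - (24)·(-3) = lambda^2 + lambda.
This factors as (lambda + 1)·lambda = 0.
Eigenvalues: -1, 0.

-1, 0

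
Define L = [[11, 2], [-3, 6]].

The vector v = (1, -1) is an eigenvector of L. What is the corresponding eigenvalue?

9

Compute Lv: L·(1, -1) = (9, -9).
Since Lv = λv, compare component 1: 9 = λ·1, so λ = 9.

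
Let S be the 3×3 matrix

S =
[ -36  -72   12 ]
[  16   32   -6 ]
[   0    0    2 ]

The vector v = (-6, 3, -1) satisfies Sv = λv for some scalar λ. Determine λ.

Compute Sv: S·(-6, 3, -1) = (-12, 6, -2).
Since Sv = λv, compare component 1: -12 = λ·-6, so λ = 2.

2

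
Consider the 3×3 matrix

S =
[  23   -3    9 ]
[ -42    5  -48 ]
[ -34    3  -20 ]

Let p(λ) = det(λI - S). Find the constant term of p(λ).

968

p(λ) = λ^3 - 8λ^2 - 121λ + 968.
The constant term is 968.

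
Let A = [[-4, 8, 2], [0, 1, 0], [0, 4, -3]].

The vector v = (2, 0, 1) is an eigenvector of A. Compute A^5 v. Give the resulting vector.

First find the eigenvalue: Av = (-6, 0, -3) = -3·(2, 0, 1), so λ = -3.
Then A^5 v = λ^5·v = (-3)^5·(2, 0, 1) = -243·(2, 0, 1) = (-486, 0, -243).

(-486, 0, -243)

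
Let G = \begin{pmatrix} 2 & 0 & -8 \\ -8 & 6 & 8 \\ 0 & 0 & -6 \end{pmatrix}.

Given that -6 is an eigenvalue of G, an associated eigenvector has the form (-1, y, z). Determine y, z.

0, -1

We need (G + 6I)v = 0.
G + 6I = [[8, 0, -8], [-8, 12, 8], [0, 0, 0]].
Row 1: (8)·-1 + (0)·y + (-8)·z = 0
Row 2: (-8)·-1 + (12)·y + (8)·z = 0
Row 3: (0)·-1 + (0)·y + (0)·z = 0
Solving gives y = 0, z = -1.
Check: G·(-1, 0, -1) = (6, 0, 6) = -6·(-1, 0, -1).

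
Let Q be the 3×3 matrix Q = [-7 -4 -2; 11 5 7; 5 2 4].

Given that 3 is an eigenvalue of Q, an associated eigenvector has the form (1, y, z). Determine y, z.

-2, -1

We need (Q - 3I)v = 0.
Q - 3I = [[-10, -4, -2], [11, 2, 7], [5, 2, 1]].
Row 1: (-10)·1 + (-4)·y + (-2)·z = 0
Row 2: (11)·1 + (2)·y + (7)·z = 0
Row 3: (5)·1 + (2)·y + (1)·z = 0
Solving gives y = -2, z = -1.
Check: Q·(1, -2, -1) = (3, -6, -3) = 3·(1, -2, -1).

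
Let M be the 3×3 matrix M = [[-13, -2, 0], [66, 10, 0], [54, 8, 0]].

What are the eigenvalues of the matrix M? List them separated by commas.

The characteristic polynomial is p(r) = det(rI - M).
Expanding along the first row, p(r) = r^3 + 3r^2 + 2r.
Rational-root test: r = 0 gives p(0) = 0.
Dividing by r leaves r^2 + 3r + 2.
The quadratic factors as (r + 2)·(r + 1).
Eigenvalues: -2, -1, 0.

-2, -1, 0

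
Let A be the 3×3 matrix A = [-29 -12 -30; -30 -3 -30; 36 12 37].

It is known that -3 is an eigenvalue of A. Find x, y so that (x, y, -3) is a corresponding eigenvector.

We need (A + 3I)v = 0.
A + 3I = [[-26, -12, -30], [-30, 0, -30], [36, 12, 40]].
Row 1: (-26)·x + (-12)·y + (-30)·-3 = 0
Row 2: (-30)·x + (0)·y + (-30)·-3 = 0
Row 3: (36)·x + (12)·y + (40)·-3 = 0
Solving gives x = 3, y = 1.
Check: A·(3, 1, -3) = (-9, -3, 9) = -3·(3, 1, -3).

3, 1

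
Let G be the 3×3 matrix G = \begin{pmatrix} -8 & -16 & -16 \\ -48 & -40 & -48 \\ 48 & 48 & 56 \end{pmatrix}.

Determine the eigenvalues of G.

-8, 8, 8

The characteristic polynomial is p(s) = det(sI - G).
Cofactor expansion gives p(s) = s^3 - 8s^2 - 64s + 512.
Since p(-8) = 0, s = -8 is a root.
Dividing by (s + 8) leaves s^2 - 16s + 64.
The quadratic factor is (s - 8)^2.
Eigenvalues: -8, 8, 8.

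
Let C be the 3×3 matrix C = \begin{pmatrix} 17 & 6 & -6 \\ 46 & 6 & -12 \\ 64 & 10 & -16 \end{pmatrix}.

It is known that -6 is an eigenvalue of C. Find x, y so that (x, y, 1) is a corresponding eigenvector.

0, 1

We need (C + 6I)v = 0.
C + 6I = [[23, 6, -6], [46, 12, -12], [64, 10, -10]].
Row 1: (23)·x + (6)·y + (-6)·1 = 0
Row 2: (46)·x + (12)·y + (-12)·1 = 0
Row 3: (64)·x + (10)·y + (-10)·1 = 0
Solving gives x = 0, y = 1.
Check: C·(0, 1, 1) = (0, -6, -6) = -6·(0, 1, 1).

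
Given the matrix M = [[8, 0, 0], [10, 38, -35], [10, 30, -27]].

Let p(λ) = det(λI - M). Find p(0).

-192

p(0) = det(0·I − M) = det(−M) = (−1)^3·det(M).
det(M) = 192, so p(0) = -192.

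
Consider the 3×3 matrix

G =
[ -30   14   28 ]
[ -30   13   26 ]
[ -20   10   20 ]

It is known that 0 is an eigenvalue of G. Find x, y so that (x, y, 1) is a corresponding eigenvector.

We need (G)v = 0.
G = [[-30, 14, 28], [-30, 13, 26], [-20, 10, 20]].
Row 1: (-30)·x + (14)·y + (28)·1 = 0
Row 2: (-30)·x + (13)·y + (26)·1 = 0
Row 3: (-20)·x + (10)·y + (20)·1 = 0
Solving gives x = 0, y = -2.
Check: G·(0, -2, 1) = (0, 0, 0) = 0·(0, -2, 1).

0, -2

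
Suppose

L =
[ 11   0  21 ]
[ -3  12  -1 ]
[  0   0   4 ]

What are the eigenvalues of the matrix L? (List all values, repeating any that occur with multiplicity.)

Set up det(λI - L) = 0.
Cofactor expansion gives p(λ) = λ^3 - 27λ^2 + 224λ - 528.
Try λ = 4: p(4) = 0, so 4 is a root.
Factor out (λ - 4): p(λ) = (λ - 4)·(λ^2 - 23λ + 132).
The quadratic factors as (λ - 11)·(λ - 12).
Eigenvalues: 4, 11, 12.

4, 11, 12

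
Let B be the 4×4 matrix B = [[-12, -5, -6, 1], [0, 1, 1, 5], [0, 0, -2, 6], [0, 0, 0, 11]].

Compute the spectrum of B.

B is upper triangular, so its eigenvalues are the diagonal entries.
Diagonal: -12, 1, -2, 11.

-12, -2, 1, 11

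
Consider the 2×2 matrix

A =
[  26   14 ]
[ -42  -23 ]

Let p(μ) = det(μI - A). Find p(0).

p(0) = det(0·I − A) = det(−A) = (−1)^2·det(A).
det(A) = -10, so p(0) = -10.

-10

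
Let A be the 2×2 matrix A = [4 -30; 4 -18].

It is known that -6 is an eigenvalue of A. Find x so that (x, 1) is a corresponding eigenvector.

3

We need (A + 6I)v = 0.
A + 6I = [[10, -30], [4, -12]].
Row 1: (10)·x + (-30)·1 = 0
Row 2: (4)·x + (-12)·1 = 0
Solving gives x = 3.
Check: A·(3, 1) = (-18, -6) = -6·(3, 1).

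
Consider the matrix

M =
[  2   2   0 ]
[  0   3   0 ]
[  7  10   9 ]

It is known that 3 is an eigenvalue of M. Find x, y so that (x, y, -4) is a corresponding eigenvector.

2, 1

We need (M - 3I)v = 0.
M - 3I = [[-1, 2, 0], [0, 0, 0], [7, 10, 6]].
Row 1: (-1)·x + (2)·y + (0)·-4 = 0
Row 2: (0)·x + (0)·y + (0)·-4 = 0
Row 3: (7)·x + (10)·y + (6)·-4 = 0
Solving gives x = 2, y = 1.
Check: M·(2, 1, -4) = (6, 3, -12) = 3·(2, 1, -4).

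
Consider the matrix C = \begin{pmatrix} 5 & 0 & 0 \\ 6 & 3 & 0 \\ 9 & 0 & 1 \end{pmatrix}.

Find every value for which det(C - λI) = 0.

1, 3, 5

C is lower triangular, so its eigenvalues are the diagonal entries.
Diagonal: 5, 3, 1.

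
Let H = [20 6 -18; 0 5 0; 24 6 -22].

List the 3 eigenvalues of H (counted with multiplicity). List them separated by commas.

The characteristic polynomial is p(λ) = det(λI - H).
Cofactor expansion gives p(λ) = λ^3 - 3λ^2 - 18λ + 40.
Rational-root test: λ = -4 gives p(-4) = 0.
Factor out (λ + 4): p(λ) = (λ + 4)·(λ^2 - 7λ + 10).
The quadratic factors as (λ - 2)·(λ - 5).
Eigenvalues: -4, 2, 5.

-4, 2, 5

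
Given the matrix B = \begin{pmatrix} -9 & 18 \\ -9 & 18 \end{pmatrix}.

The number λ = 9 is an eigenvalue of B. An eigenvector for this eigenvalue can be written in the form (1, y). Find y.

1

We need (B - 9I)v = 0.
B - 9I = [[-18, 18], [-9, 9]].
Row 1: (-18)·1 + (18)·y = 0
Row 2: (-9)·1 + (9)·y = 0
Solving gives y = 1.
Check: B·(1, 1) = (9, 9) = 9·(1, 1).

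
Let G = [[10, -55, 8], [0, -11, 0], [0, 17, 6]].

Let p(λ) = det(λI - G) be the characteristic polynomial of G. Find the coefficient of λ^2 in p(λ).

The coefficient of λ^2 of det(λI - G) is −trace(G).
trace(G) = (10) + (-11) + (6) = 5, so the coefficient is -5.

-5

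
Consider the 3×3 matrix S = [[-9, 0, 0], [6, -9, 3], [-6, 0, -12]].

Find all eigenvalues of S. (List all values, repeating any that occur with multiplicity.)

Set up det(tI - S) = 0.
Expanding the 3×3 determinant: p(t) = t^3 + 30t^2 + 297t + 972.
Since p(-9) = 0, t = -9 is a root.
Factor out (t + 9): p(t) = (t + 9)·(t^2 + 21t + 108).
The quadratic factors as (t + 12)·(t + 9).
Eigenvalues: -12, -9, -9.

-12, -9, -9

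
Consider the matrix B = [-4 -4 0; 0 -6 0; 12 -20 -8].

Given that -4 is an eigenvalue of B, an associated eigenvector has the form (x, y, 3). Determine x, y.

We need (B + 4I)v = 0.
B + 4I = [[0, -4, 0], [0, -2, 0], [12, -20, -4]].
Row 1: (0)·x + (-4)·y + (0)·3 = 0
Row 2: (0)·x + (-2)·y + (0)·3 = 0
Row 3: (12)·x + (-20)·y + (-4)·3 = 0
Solving gives x = 1, y = 0.
Check: B·(1, 0, 3) = (-4, 0, -12) = -4·(1, 0, 3).

1, 0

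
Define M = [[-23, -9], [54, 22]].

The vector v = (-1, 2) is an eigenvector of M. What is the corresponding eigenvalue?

-5

Compute Mv: M·(-1, 2) = (5, -10).
Since Mv = λv, compare component 1: 5 = λ·-1, so λ = -5.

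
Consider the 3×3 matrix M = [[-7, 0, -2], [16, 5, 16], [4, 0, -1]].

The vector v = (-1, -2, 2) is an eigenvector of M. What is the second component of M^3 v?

First find the eigenvalue: Mv = (3, 6, -6) = -3·(-1, -2, 2), so λ = -3.
Then M^3 v = λ^3·v = (-3)^3·(-1, -2, 2) = -27·(-1, -2, 2) = (27, 54, -54).

54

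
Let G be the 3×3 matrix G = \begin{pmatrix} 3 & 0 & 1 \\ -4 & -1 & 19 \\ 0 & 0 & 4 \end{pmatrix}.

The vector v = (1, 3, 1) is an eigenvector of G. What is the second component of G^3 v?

192

First find the eigenvalue: Gv = (4, 12, 4) = 4·(1, 3, 1), so λ = 4.
Then G^3 v = λ^3·v = 4^3·(1, 3, 1) = 64·(1, 3, 1) = (64, 192, 64).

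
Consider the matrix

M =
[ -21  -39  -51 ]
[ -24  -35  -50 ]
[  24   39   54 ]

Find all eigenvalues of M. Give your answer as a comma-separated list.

Set up det(tI - M) = 0.
Cofactor expansion gives p(t) = t^3 + 2t^2 - 51t + 108.
Rational-root test: t = 3 gives p(3) = 0.
Factor out (t - 3): p(t) = (t - 3)·(t^2 + 5t - 36).
The quadratic factors as (t + 9)·(t - 4).
Eigenvalues: -9, 3, 4.

-9, 3, 4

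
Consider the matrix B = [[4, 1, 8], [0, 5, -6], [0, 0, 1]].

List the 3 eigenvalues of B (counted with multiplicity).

B is upper triangular, so its eigenvalues are the diagonal entries.
Diagonal: 4, 5, 1.

1, 4, 5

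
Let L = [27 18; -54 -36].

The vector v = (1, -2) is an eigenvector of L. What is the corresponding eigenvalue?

Compute Lv: L·(1, -2) = (-9, 18).
Since Lv = λv, compare component 1: -9 = λ·1, so λ = -9.

-9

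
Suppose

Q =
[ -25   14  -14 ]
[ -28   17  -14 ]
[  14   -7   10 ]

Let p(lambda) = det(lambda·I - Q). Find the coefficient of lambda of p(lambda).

p(lambda) = lambda^3 - 2·lambda^2 - 15·lambda + 36.
The coefficient of lambda is -15.

-15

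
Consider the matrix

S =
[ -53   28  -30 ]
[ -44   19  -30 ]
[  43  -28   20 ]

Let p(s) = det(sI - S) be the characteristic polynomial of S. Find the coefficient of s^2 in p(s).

14

The coefficient of s^2 of det(sI - S) is −trace(S).
trace(S) = (-53) + (19) + (20) = -14, so the coefficient is 14.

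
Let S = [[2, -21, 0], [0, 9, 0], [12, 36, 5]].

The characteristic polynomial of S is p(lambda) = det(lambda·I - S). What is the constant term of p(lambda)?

p(lambda) = lambda^3 - 16·lambda^2 + 73·lambda - 90.
The constant term is -90.

-90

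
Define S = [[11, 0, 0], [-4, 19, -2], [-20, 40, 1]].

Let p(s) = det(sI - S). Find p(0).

p(0) = det(0·I − S) = det(−S) = (−1)^3·det(S).
det(S) = 1089, so p(0) = -1089.

-1089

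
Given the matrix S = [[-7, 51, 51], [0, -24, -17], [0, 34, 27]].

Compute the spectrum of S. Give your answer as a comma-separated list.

The characteristic polynomial is p(t) = det(tI - S).
Expanding along the first row, p(t) = t^3 + 4t^2 - 91t - 490.
Try t = -7: p(-7) = 0, so -7 is a root.
Factor out (t + 7): p(t) = (t + 7)·(t^2 - 3t - 70).
The quadratic factors as (t + 7)·(t - 10).
Eigenvalues: -7, -7, 10.

-7, -7, 10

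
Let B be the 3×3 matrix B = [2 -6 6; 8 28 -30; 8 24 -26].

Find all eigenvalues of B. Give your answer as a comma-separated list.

Compute the characteristic polynomial p(λ) = det(λI - B).
Expanding the 3×3 determinant: p(λ) = λ^3 - 4λ^2 - 4λ + 16.
Rational-root test: λ = -2 gives p(-2) = 0.
Factor out (λ + 2): p(λ) = (λ + 2)·(λ^2 - 6λ + 8).
The quadratic factors as (λ - 2)·(λ - 4).
Eigenvalues: -2, 2, 4.

-2, 2, 4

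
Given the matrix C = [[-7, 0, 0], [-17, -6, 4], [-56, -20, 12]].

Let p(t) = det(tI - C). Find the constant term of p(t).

56

p(t) = t^3 + t^2 - 34t + 56.
The constant term is 56.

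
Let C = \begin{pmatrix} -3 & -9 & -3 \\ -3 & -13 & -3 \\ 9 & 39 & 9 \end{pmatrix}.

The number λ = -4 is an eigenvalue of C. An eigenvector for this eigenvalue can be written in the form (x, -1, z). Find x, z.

We need (C + 4I)v = 0.
C + 4I = [[1, -9, -3], [-3, -9, -3], [9, 39, 13]].
Row 1: (1)·x + (-9)·-1 + (-3)·z = 0
Row 2: (-3)·x + (-9)·-1 + (-3)·z = 0
Row 3: (9)·x + (39)·-1 + (13)·z = 0
Solving gives x = 0, z = 3.
Check: C·(0, -1, 3) = (0, 4, -12) = -4·(0, -1, 3).

0, 3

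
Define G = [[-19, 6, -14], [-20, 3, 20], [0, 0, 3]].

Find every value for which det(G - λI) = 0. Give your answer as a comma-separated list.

-9, -7, 3

The characteristic polynomial is p(t) = det(tI - G).
Cofactor expansion gives p(t) = t^3 + 13t^2 + 15t - 189.
Try t = 3: p(3) = 0, so 3 is a root.
Dividing by (t - 3) leaves t^2 + 16t + 63.
The quadratic factors as (t + 9)·(t + 7).
Eigenvalues: -9, -7, 3.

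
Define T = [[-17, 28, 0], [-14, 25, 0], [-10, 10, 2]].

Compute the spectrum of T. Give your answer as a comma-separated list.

The characteristic polynomial is p(r) = det(rI - T).
Cofactor expansion gives p(r) = r^3 - 10r^2 - 17r + 66.
Since p(-3) = 0, r = -3 is a root.
Factor out (r + 3): p(r) = (r + 3)·(r^2 - 13r + 22).
The quadratic factors as (r - 2)·(r - 11).
Eigenvalues: -3, 2, 11.

-3, 2, 11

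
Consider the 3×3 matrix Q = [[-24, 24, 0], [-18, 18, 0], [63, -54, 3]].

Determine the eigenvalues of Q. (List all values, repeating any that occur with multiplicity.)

-6, 0, 3

The characteristic polynomial is p(r) = det(rI - Q).
Cofactor expansion gives p(r) = r^3 + 3r^2 - 18r.
Try r = 3: p(3) = 0, so 3 is a root.
Dividing by (r - 3) leaves r^2 + 6r.
The quadratic factors as (r + 6)·r.
Eigenvalues: -6, 0, 3.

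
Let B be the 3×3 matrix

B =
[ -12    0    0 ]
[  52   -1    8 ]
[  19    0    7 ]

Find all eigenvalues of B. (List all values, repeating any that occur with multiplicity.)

-12, -1, 7

Set up det(tI - B) = 0.
Expanding along the first row, p(t) = t^3 + 6t^2 - 79t - 84.
Since p(-1) = 0, t = -1 is a root.
Factor out (t + 1): p(t) = (t + 1)·(t^2 + 5t - 84).
The quadratic factors as (t + 12)·(t - 7).
Eigenvalues: -12, -1, 7.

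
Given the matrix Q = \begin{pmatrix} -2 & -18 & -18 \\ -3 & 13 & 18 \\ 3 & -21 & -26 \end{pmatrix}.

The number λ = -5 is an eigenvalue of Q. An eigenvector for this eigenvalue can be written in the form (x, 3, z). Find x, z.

0, -3

We need (Q + 5I)v = 0.
Q + 5I = [[3, -18, -18], [-3, 18, 18], [3, -21, -21]].
Row 1: (3)·x + (-18)·3 + (-18)·z = 0
Row 2: (-3)·x + (18)·3 + (18)·z = 0
Row 3: (3)·x + (-21)·3 + (-21)·z = 0
Solving gives x = 0, z = -3.
Check: Q·(0, 3, -3) = (0, -15, 15) = -5·(0, 3, -3).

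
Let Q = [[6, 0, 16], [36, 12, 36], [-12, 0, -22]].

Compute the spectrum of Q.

-10, -6, 12

Set up det(tI - Q) = 0.
Expanding the 3×3 determinant: p(t) = t^3 + 4t^2 - 132t - 720.
Rational-root test: t = -10 gives p(-10) = 0.
Factor out (t + 10): p(t) = (t + 10)·(t^2 - 6t - 72).
The quadratic factors as (t + 6)·(t - 12).
Eigenvalues: -10, -6, 12.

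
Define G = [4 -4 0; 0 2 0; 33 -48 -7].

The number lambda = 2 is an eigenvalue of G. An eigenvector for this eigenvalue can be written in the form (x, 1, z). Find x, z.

2, 2

We need (G - 2I)v = 0.
G - 2I = [[2, -4, 0], [0, 0, 0], [33, -48, -9]].
Row 1: (2)·x + (-4)·1 + (0)·z = 0
Row 2: (0)·x + (0)·1 + (0)·z = 0
Row 3: (33)·x + (-48)·1 + (-9)·z = 0
Solving gives x = 2, z = 2.
Check: G·(2, 1, 2) = (4, 2, 4) = 2·(2, 1, 2).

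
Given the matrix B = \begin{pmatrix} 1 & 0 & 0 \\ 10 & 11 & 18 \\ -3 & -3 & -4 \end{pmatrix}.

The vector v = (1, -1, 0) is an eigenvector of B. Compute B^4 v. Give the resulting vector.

First find the eigenvalue: Bv = (1, -1, 0) = 1·(1, -1, 0), so λ = 1.
Then B^4 v = λ^4·v = 1^4·(1, -1, 0) = 1·(1, -1, 0) = (1, -1, 0).

(1, -1, 0)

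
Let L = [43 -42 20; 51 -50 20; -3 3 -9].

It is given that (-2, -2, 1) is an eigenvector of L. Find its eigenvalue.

-9

Compute Lv: L·(-2, -2, 1) = (18, 18, -9).
Since Lv = λv, compare component 1: 18 = λ·-2, so λ = -9.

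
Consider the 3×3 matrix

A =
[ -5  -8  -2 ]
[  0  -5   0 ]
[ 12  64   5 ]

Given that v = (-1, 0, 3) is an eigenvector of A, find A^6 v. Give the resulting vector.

First find the eigenvalue: Av = (-1, 0, 3) = 1·(-1, 0, 3), so λ = 1.
Then A^6 v = λ^6·v = 1^6·(-1, 0, 3) = 1·(-1, 0, 3) = (-1, 0, 3).

(-1, 0, 3)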